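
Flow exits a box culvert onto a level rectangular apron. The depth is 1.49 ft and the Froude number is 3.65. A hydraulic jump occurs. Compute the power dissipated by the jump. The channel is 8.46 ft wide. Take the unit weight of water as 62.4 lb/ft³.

Fr₁ = 3.65 (given).
Conjugate-depth relation: y₂/y₁ = ½[√(1 + 8Fr₁²) − 1] = ½[√107.6 − 1] = 4.69.
y₂ = 4.69 × 1.49 = 6.98 ft.
V₁ = Fr₁·√(g·y₁) = 3.65×√(32.2×1.49) = 25.3 ft/s; q = V₁·y₁ = 37.7 ft²/s. V₂ = q/y₂ = 37.7/6.98 = 5.40 ft/s. E₁ = y₁ + V₁²/2g = 11.4 ft; E₂ = y₂ + V₂²/2g = 7.43 ft. ΔE = E₁ − E₂ = 3.98 ft.
Q = q·b = 37.7 × 8.46 = 319 cfs. P = γ·Q·ΔE/550 = 62.4 × 319 × 3.98 / 550 = 144 hp.

P = 144 hp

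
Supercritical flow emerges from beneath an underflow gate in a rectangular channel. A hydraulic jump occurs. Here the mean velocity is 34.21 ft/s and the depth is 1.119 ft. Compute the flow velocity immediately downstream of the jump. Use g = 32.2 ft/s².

V₂ = 4.516 ft/s

Fr₁ = V₁/√(g·y₁) = 34.21/√(32.2×1.119) = 5.699.
By Bélanger, y₂/y₁ = ½[√(1 + 8Fr₁²) − 1] = ½[√260.84 − 1] = 7.575.
y₂ = 7.575 × 1.119 = 8.477 ft.
q = V₁·y₁ = 34.21 × 1.119 = 38.28 ft²/s.
V₂ = q/y₂ = 38.28/8.477 = 4.516 ft/s.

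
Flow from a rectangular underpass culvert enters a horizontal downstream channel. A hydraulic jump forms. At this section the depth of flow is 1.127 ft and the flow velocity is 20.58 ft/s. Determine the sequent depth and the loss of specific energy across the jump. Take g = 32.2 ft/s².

Fr₁ = V₁/√(g·y₁) = 20.58/√(32.2×1.127) = 3.416.
Bélanger equation: y₂/y₁ = ½[√(1 + 8Fr₁²) − 1] = ½[√94.369 − 1] = 4.357.
y₂ = 4.357 × 1.127 = 4.911 ft.
q = V₁·y₁ = 20.58 × 1.127 = 23.19 ft²/s. V₂ = q/y₂ = 23.19/4.911 = 4.723 ft/s. E₁ = y₁ + V₁²/2g = 7.704 ft; E₂ = y₂ + V₂²/2g = 5.257 ft. ΔE = E₁ − E₂ = 2.447 ft.

y₂ = 4.911 ft; ΔE = 2.447 ft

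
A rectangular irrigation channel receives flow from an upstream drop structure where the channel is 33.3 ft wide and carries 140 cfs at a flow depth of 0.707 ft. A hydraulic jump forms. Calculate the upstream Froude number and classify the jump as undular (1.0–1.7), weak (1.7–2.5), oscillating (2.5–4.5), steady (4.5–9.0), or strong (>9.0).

Fr₁ = 1.25; undular jump

q = Q/b = 140/33.3 = 4.20 ft²/s; V₁ = q/y₁ = 5.95 ft/s. Fr₁ = V₁/√(g·y₁) = 1.25.
Fr₁ = 1.25 lies in the undular range.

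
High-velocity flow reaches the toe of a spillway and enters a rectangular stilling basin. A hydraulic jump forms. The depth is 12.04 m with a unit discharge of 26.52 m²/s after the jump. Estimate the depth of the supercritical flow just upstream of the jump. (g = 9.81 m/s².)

V₂ = q/y₂ = 26.52/12.04 = 2.203 m/s; Fr₂ = V₂/√(g·y₂) = 0.2027.
From the momentum equation (using Fr₂), y₁/y₂ = ½[√(1 + 8Fr₂²) − 1] = ½[√1.3286 − 1] = 0.07633.
y₁ = 0.07633 × 12.04 = 0.9190 m.

y₁ = 0.9190 m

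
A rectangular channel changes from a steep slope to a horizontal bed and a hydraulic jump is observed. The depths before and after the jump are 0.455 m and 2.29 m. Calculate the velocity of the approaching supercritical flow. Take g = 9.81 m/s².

For a rectangular channel the momentum equation gives q² = ½·g·y₁·y₂·(y₁ + y₂) = ½×9.81×0.455×2.29×2.75 = 14.0.
q = √14.0 = 3.75 m²/s.
V₁ = q/y₁ = 3.75/0.455 = 8.23 m/s.

V₁ = 8.23 m/s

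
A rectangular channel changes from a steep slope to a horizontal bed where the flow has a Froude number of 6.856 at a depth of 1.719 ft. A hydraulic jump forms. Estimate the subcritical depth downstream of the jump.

y₂ = 15.83 ft

Fr₁ = 6.856 (given).
Sequent-depth ratio: y₂/y₁ = ½[√(1 + 8Fr₁²) − 1] = ½[√377.04 − 1] = 9.209.
y₂ = 9.209 × 1.719 = 15.83 ft.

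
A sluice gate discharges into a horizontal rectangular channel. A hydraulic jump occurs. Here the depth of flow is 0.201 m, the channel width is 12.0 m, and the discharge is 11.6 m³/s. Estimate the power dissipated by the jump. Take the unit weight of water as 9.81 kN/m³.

q = Q/b = 11.6/12.0 = 0.967 m²/s; V₁ = q/y₁ = 4.81 m/s. Fr₁ = V₁/√(g·y₁) = 3.42.
Conjugate-depth relation: y₂/y₁ = ½[√(1 + 8Fr₁²) − 1] = ½[√94.84 − 1] = 4.37.
y₂ = 4.37 × 0.201 = 0.878 m.
V₂ = q/y₂ = 0.967/0.878 = 1.10 m/s. E₁ = y₁ + V₁²/2g = 1.38 m; E₂ = y₂ + V₂²/2g = 0.940 m. ΔE = E₁ − E₂ = 0.440 m.
P = γ·Q·ΔE = 9.81 × 11.6 × 0.440 = 50.1 kW.

P = 50.1 kW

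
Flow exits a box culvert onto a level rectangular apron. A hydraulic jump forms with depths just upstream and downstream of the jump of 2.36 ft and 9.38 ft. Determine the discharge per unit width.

q = 64.7 ft²/s

For a rectangular channel the momentum equation gives q² = ½·g·y₁·y₂·(y₁ + y₂) = ½×32.2×2.36×9.38×11.7 = 4184.
q = √4184 = 64.7 ft²/s.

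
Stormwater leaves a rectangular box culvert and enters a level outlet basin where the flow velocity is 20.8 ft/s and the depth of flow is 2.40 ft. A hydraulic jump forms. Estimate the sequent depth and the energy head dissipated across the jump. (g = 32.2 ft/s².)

Fr₁ = V₁/√(g·y₁) = 20.8/√(32.2×2.40) = 2.37.
Sequent-depth ratio: y₂/y₁ = ½[√(1 + 8Fr₁²) − 1] = ½[√45.79 − 1] = 2.88.
y₂ = 2.88 × 2.40 = 6.92 ft.
q = V₁·y₁ = 20.8 × 2.40 = 49.9 ft²/s. V₂ = q/y₂ = 49.9/6.92 = 7.21 ft/s. E₁ = y₁ + V₁²/2g = 9.12 ft; E₂ = y₂ + V₂²/2g = 7.73 ft. ΔE = E₁ − E₂ = 1.39 ft.

y₂ = 6.92 ft; ΔE = 1.39 ft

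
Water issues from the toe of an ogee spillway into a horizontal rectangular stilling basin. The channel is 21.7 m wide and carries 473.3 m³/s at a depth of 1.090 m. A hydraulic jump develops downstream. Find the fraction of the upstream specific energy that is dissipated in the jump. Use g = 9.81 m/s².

q = Q/b = 473.3/21.7 = 21.81 m²/s; V₁ = q/y₁ = 20.01 m/s. Fr₁ = V₁/√(g·y₁) = 6.119.
By Bélanger, y₂/y₁ = ½[√(1 + 8Fr₁²) − 1] = ½[√300.57 − 1] = 8.168.
y₂ = 8.168 × 1.090 = 8.904 m.
E₁ = y₁ + V₁²/2g = 21.50 m. ΔE = (y₂ − y₁)³/(4y₁y₂) = 12.29 m. ΔE/E₁ = 12.29/21.50 = 0.572.

ΔE/E₁ = 0.572 (57.2%)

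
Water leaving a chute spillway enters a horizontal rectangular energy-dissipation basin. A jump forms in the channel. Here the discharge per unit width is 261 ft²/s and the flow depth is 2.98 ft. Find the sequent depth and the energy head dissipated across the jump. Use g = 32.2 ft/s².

V₁ = q/y₁ = 261/2.98 = 87.6 ft/s. Fr₁ = V₁/√(g·y₁) = 87.6/√(32.2×2.98) = 8.94.
Sequent-depth ratio: y₂/y₁ = ½[√(1 + 8Fr₁²) − 1] = ½[√640.5 − 1] = 12.2.
y₂ = 12.2 × 2.98 = 36.2 ft.
V₂ = q/y₂ = 261/36.2 = 7.21 ft/s. E₁ = y₁ + V₁²/2g = 122 ft; E₂ = y₂ + V₂²/2g = 37.0 ft. ΔE = E₁ − E₂ = 85.1 ft.

y₂ = 36.2 ft; ΔE = 85.1 ft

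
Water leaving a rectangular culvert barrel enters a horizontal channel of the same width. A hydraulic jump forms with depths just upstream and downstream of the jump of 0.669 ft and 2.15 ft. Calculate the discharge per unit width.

q = 8.08 ft²/s

For a rectangular channel the momentum equation gives q² = ½·g·y₁·y₂·(y₁ + y₂) = ½×32.2×0.669×2.15×2.82 = 65.3.
q = √65.3 = 8.08 ft²/s.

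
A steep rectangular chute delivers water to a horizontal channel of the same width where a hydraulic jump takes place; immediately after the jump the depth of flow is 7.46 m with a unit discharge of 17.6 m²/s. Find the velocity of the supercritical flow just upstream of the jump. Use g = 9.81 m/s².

V₁ = 17.6 m/s

V₂ = q/y₂ = 17.6/7.46 = 2.36 m/s; Fr₂ = V₂/√(g·y₂) = 0.276.
The Bélanger relation is symmetric: y₁/y₂ = ½[√(1 + 8Fr₂²) − 1] = ½[√1.608 − 1] = 0.134.
y₁ = 0.134 × 7.46 = 1.00 m.
V₁ = q/y₁ = 17.6/1.00 = 17.6 m/s.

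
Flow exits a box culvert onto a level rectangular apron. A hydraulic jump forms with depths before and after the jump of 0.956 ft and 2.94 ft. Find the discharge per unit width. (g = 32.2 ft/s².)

q = 13.3 ft²/s

For a rectangular channel the momentum equation gives q² = ½·g·y₁·y₂·(y₁ + y₂) = ½×32.2×0.956×2.94×3.90 = 176.
q = √176 = 13.3 ft²/s.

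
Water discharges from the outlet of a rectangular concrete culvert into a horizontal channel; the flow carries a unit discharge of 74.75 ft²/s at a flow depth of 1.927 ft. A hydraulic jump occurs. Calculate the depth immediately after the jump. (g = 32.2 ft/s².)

V₁ = q/y₁ = 74.75/1.927 = 38.79 ft/s. Fr₁ = V₁/√(g·y₁) = 38.79/√(32.2×1.927) = 4.924.
Bélanger equation: y₂/y₁ = ½[√(1 + 8Fr₁²) − 1] = ½[√195.00 − 1] = 6.482.
y₂ = 6.482 × 1.927 = 12.49 ft.

y₂ = 12.49 ft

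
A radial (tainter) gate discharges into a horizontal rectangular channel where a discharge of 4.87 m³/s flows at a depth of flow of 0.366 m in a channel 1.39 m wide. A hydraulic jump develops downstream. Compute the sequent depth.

q = Q/b = 4.87/1.39 = 3.50 m²/s; V₁ = q/y₁ = 9.57 m/s. Fr₁ = V₁/√(g·y₁) = 5.05.
Conjugate-depth relation: y₂/y₁ = ½[√(1 + 8Fr₁²) − 1] = ½[√205.2 − 1] = 6.66.
y₂ = 6.66 × 0.366 = 2.44 m.

y₂ = 2.44 m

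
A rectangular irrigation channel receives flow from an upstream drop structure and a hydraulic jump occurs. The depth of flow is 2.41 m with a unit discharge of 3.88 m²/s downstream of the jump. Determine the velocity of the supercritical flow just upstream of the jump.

V₂ = q/y₂ = 3.88/2.41 = 1.61 m/s; Fr₂ = V₂/√(g·y₂) = 0.331.
From the momentum equation (using Fr₂), y₁/y₂ = ½[√(1 + 8Fr₂²) − 1] = ½[√1.877 − 1] = 0.185.
y₁ = 0.185 × 2.41 = 0.446 m.
V₁ = q/y₁ = 3.88/0.446 = 8.70 m/s.

V₁ = 8.70 m/s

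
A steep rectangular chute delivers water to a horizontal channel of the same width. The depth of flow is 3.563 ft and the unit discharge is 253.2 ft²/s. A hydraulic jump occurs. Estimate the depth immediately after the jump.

y₂ = 31.70 ft

V₁ = q/y₁ = 253.2/3.563 = 71.06 ft/s. Fr₁ = V₁/√(g·y₁) = 71.06/√(32.2×3.563) = 6.635.
From the momentum equation for a rectangular channel, y₂/y₁ = ½[√(1 + 8Fr₁²) − 1] = ½[√353.14 − 1] = 8.896.
y₂ = 8.896 × 3.563 = 31.70 ft.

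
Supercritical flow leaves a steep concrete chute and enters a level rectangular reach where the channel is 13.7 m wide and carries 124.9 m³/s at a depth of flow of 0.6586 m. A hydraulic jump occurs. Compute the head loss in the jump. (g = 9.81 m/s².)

ΔE = 5.484 m

q = Q/b = 124.9/13.7 = 9.117 m²/s; V₁ = q/y₁ = 13.84 m/s. Fr₁ = V₁/√(g·y₁) = 5.446.
Sequent-depth ratio: y₂/y₁ = ½[√(1 + 8Fr₁²) − 1] = ½[√238.27 − 1] = 7.218.
y₂ = 7.218 × 0.6586 = 4.754 m.
V₂ = q/y₂ = 9.117/4.754 = 1.918 m/s. E₁ = y₁ + V₁²/2g = 10.43 m; E₂ = y₂ + V₂²/2g = 4.941 m. ΔE = E₁ − E₂ = 5.484 m.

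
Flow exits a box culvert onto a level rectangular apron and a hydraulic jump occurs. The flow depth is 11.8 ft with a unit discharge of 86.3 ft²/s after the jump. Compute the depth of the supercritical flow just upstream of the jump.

y₁ = 2.70 ft

V₂ = q/y₂ = 86.3/11.8 = 7.31 ft/s; Fr₂ = V₂/√(g·y₂) = 0.375.
The Bélanger relation is symmetric: y₁/y₂ = ½[√(1 + 8Fr₂²) − 1] = ½[√2.126 − 1] = 0.229.
y₁ = 0.229 × 11.8 = 2.70 ft.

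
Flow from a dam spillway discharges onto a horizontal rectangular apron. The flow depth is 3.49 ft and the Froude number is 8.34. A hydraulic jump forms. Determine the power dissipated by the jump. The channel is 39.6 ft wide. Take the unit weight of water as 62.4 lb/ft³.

Fr₁ = 8.34 (given).
Bélanger equation: y₂/y₁ = ½[√(1 + 8Fr₁²) − 1] = ½[√557.4 − 1] = 11.3.
y₂ = 11.3 × 3.49 = 39.5 ft.
Head loss: ΔE = (y₂ − y₁)³/(4y₁y₂) = (39.5 − 3.49)³/(4×3.49×39.5) = 46520/551 = 84.5 ft.
V₁ = Fr₁·√(g·y₁) = 8.34×√(32.2×3.49) = 88.4 ft/s; q = V₁·y₁ = 309 ft²/s. Q = q·b = 309 × 39.6 = 12219 cfs. P = γ·Q·ΔE/550 = 62.4 × 12219 × 84.5 / 550 = 117085 hp.

P = 117085 hp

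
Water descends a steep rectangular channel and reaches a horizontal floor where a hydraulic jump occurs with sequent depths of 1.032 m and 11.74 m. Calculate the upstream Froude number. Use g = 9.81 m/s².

For a rectangular channel the momentum equation gives q² = ½·g·y₁·y₂·(y₁ + y₂) = ½×9.81×1.032×11.74×12.77 = 759.0.
q = √759.0 = 27.55 m²/s.
V₁ = q/y₁ = 26.70 m/s; Fr₁ = V₁/√(g·y₁) = 8.390.

Fr₁ = 8.390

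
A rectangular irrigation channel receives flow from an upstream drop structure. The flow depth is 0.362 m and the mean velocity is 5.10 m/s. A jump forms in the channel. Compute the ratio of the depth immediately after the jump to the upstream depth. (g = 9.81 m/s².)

y₂/y₁ = 3.36

Fr₁ = V₁/√(g·y₁) = 5.10/√(9.81×0.362) = 2.71.
Conjugate-depth relation: y₂/y₁ = ½[√(1 + 8Fr₁²) − 1] = ½[√59.59 − 1] = 3.36.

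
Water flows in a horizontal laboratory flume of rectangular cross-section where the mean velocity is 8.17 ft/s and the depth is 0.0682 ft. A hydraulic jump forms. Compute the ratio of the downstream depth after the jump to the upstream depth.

Fr₁ = V₁/√(g·y₁) = 8.17/√(32.2×0.0682) = 5.51.
Conjugate-depth relation: y₂/y₁ = ½[√(1 + 8Fr₁²) − 1] = ½[√244.2 − 1] = 7.31.

y₂/y₁ = 7.31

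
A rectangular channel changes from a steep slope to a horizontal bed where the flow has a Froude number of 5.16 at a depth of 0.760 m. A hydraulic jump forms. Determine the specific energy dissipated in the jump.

ΔE = 5.48 m

Fr₁ = 5.16 (given).
Sequent-depth ratio: y₂/y₁ = ½[√(1 + 8Fr₁²) − 1] = ½[√214.0 − 1] = 6.81.
y₂ = 6.81 × 0.760 = 5.18 m.
V₁ = Fr₁·√(g·y₁) = 5.16×√(9.81×0.760) = 14.1 m/s; q = V₁·y₁ = 10.7 m²/s. V₂ = q/y₂ = 10.7/5.18 = 2.07 m/s. E₁ = y₁ + V₁²/2g = 10.9 m; E₂ = y₂ + V₂²/2g = 5.40 m. ΔE = E₁ − E₂ = 5.48 m.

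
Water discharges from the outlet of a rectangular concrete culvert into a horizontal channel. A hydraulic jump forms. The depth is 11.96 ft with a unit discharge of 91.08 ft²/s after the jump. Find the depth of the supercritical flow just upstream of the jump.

y₁ = 2.899 ft

V₂ = q/y₂ = 91.08/11.96 = 7.615 ft/s; Fr₂ = V₂/√(g·y₂) = 0.3881.
Applying the sequent-depth relation in reverse, y₁/y₂ = ½[√(1 + 8Fr₂²) − 1] = ½[√2.2047 − 1] = 0.2424.
y₁ = 0.2424 × 11.96 = 2.899 ft.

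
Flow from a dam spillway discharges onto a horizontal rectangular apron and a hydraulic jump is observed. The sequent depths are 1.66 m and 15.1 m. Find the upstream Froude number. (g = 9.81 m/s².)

For a rectangular channel the momentum equation gives q² = ½·g·y₁·y₂·(y₁ + y₂) = ½×9.81×1.66×15.1×16.8 = 2061.
q = √2061 = 45.4 m²/s.
V₁ = q/y₁ = 27.3 m/s; Fr₁ = V₁/√(g·y₁) = 6.78.

Fr₁ = 6.78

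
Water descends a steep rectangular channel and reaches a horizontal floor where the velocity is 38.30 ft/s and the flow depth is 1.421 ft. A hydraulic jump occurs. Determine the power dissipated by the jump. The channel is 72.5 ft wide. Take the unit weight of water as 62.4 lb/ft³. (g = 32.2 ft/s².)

Fr₁ = V₁/√(g·y₁) = 38.30/√(32.2×1.421) = 5.662.
Conjugate-depth relation: y₂/y₁ = ½[√(1 + 8Fr₁²) − 1] = ½[√257.47 − 1] = 7.523.
y₂ = 7.523 × 1.421 = 10.69 ft.
q = V₁·y₁ = 38.30 × 1.421 = 54.42 ft²/s. V₂ = q/y₂ = 54.42/10.69 = 5.091 ft/s. E₁ = y₁ + V₁²/2g = 24.20 ft; E₂ = y₂ + V₂²/2g = 11.09 ft. ΔE = E₁ − E₂ = 13.11 ft.
Q = q·b = 54.42 × 72.5 = 3946 cfs. P = γ·Q·ΔE/550 = 62.4 × 3946 × 13.11 / 550 = 5867 hp.

P = 5867 hp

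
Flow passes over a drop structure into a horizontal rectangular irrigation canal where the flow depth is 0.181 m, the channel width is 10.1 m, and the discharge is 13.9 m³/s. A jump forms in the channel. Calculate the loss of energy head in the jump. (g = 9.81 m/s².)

q = Q/b = 13.9/10.1 = 1.38 m²/s; V₁ = q/y₁ = 7.60 m/s. Fr₁ = V₁/√(g·y₁) = 5.71.
Sequent-depth ratio: y₂/y₁ = ½[√(1 + 8Fr₁²) − 1] = ½[√261.5 − 1] = 7.59.
y₂ = 7.59 × 0.181 = 1.37 m.
V₂ = q/y₂ = 1.38/1.37 = 1.00 m/s. E₁ = y₁ + V₁²/2g = 3.13 m; E₂ = y₂ + V₂²/2g = 1.42 m. ΔE = E₁ − E₂ = 1.70 m.

ΔE = 1.70 m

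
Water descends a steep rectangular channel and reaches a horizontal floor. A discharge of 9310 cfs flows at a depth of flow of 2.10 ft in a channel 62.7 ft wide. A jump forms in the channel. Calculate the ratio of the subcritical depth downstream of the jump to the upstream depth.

y₂/y₁ = 11.7

q = Q/b = 9310/62.7 = 148 ft²/s; V₁ = q/y₁ = 70.7 ft/s. Fr₁ = V₁/√(g·y₁) = 8.60.
By Bélanger, y₂/y₁ = ½[√(1 + 8Fr₁²) − 1] = ½[√592.5 − 1] = 11.7.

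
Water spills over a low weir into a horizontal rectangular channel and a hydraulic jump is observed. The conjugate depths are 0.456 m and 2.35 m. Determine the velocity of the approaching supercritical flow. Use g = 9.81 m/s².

V₁ = 8.42 m/s

For a rectangular channel the momentum equation gives q² = ½·g·y₁·y₂·(y₁ + y₂) = ½×9.81×0.456×2.35×2.81 = 14.7.
q = √14.7 = 3.84 m²/s.
V₁ = q/y₁ = 3.84/0.456 = 8.42 m/s.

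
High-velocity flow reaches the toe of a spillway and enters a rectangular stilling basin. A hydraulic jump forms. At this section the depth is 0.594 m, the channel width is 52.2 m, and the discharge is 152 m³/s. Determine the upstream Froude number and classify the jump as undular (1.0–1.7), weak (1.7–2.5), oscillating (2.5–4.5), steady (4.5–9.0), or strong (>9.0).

q = Q/b = 152/52.2 = 2.91 m²/s; V₁ = q/y₁ = 4.90 m/s. Fr₁ = V₁/√(g·y₁) = 2.03.
Fr₁ = 2.03 lies in the weak range.

Fr₁ = 2.03; weak jump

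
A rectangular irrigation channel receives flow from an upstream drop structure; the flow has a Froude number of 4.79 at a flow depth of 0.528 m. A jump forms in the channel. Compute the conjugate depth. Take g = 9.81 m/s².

Fr₁ = 4.79 (given).
By Bélanger, y₂/y₁ = ½[√(1 + 8Fr₁²) − 1] = ½[√184.6 − 1] = 6.29.
y₂ = 6.29 × 0.528 = 3.32 m.

y₂ = 3.32 m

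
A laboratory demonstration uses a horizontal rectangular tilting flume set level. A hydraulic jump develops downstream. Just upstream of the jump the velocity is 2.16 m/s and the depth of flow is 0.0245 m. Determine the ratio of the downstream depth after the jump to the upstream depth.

Fr₁ = V₁/√(g·y₁) = 2.16/√(9.81×0.0245) = 4.41.
Conjugate-depth relation: y₂/y₁ = ½[√(1 + 8Fr₁²) − 1] = ½[√156.3 − 1] = 5.75.

y₂/y₁ = 5.75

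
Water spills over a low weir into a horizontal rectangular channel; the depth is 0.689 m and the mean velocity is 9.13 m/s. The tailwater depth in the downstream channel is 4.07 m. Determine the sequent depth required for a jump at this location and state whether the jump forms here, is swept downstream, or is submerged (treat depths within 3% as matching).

Fr₁ = V₁/√(g·y₁) = 9.13/√(9.81×0.689) = 3.51.
Sequent-depth ratio: y₂/y₁ = ½[√(1 + 8Fr₁²) − 1] = ½[√99.66 − 1] = 4.49.
y₂ = 4.49 × 0.689 = 3.09 m.
Tailwater y_tw = 4.07 m: y_tw > y₂, so the jump is submerged.

y₂ = 3.09 m; the jump is submerged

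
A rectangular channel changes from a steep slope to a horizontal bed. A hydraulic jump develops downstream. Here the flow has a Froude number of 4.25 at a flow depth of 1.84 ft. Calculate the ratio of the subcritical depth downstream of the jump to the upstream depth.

Fr₁ = 4.25 (given).
From the momentum equation for a rectangular channel, y₂/y₁ = ½[√(1 + 8Fr₁²) − 1] = ½[√145.5 − 1] = 5.53.

y₂/y₁ = 5.53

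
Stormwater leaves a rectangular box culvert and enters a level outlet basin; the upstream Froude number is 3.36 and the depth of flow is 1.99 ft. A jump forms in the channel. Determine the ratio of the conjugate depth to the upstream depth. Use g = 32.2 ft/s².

y₂/y₁ = 4.28

Fr₁ = 3.36 (given).
By Bélanger, y₂/y₁ = ½[√(1 + 8Fr₁²) − 1] = ½[√91.32 − 1] = 4.28.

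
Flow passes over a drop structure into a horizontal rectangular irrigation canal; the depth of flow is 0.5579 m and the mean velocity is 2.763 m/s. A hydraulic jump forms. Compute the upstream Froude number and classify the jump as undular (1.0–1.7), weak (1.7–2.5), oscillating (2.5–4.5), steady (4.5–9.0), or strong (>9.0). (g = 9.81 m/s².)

Fr₁ = 1.181; undular jump

Fr₁ = V₁/√(g·y₁) = 2.763/√(9.81×0.5579) = 1.181.
Fr₁ = 1.181 lies in the undular range.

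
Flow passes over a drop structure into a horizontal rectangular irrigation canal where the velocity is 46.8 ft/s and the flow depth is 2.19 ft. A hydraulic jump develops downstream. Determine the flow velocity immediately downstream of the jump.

Fr₁ = V₁/√(g·y₁) = 46.8/√(32.2×2.19) = 5.57.
By Bélanger, y₂/y₁ = ½[√(1 + 8Fr₁²) − 1] = ½[√249.5 − 1] = 7.40.
y₂ = 7.40 × 2.19 = 16.2 ft.
q = V₁·y₁ = 46.8 × 2.19 = 102 ft²/s.
V₂ = q/y₂ = 102/16.2 = 6.33 ft/s.

V₂ = 6.33 ft/s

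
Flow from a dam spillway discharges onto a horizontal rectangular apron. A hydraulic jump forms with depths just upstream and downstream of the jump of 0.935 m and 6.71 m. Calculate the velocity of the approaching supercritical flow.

For a rectangular channel the momentum equation gives q² = ½·g·y₁·y₂·(y₁ + y₂) = ½×9.81×0.935×6.71×7.64 = 235.
q = √235 = 15.3 m²/s.
V₁ = q/y₁ = 15.3/0.935 = 16.4 m/s.

V₁ = 16.4 m/s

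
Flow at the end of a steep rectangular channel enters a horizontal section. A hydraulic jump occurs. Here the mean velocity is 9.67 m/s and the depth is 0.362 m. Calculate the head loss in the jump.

ΔE = 2.57 m

Fr₁ = V₁/√(g·y₁) = 9.67/√(9.81×0.362) = 5.13.
By Bélanger, y₂/y₁ = ½[√(1 + 8Fr₁²) − 1] = ½[√211.7 − 1] = 6.77.
y₂ = 6.77 × 0.362 = 2.45 m.
q = V₁·y₁ = 9.67 × 0.362 = 3.50 m²/s. V₂ = q/y₂ = 3.50/2.45 = 1.43 m/s. E₁ = y₁ + V₁²/2g = 5.13 m; E₂ = y₂ + V₂²/2g = 2.56 m. ΔE = E₁ − E₂ = 2.57 m.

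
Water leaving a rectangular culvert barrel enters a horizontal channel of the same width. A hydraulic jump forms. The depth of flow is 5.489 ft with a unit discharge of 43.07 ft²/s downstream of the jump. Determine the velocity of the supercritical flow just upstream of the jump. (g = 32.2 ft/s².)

V₂ = q/y₂ = 43.07/5.489 = 7.847 ft/s; Fr₂ = V₂/√(g·y₂) = 0.5902.
From the momentum equation (using Fr₂), y₁/y₂ = ½[√(1 + 8Fr₂²) − 1] = ½[√3.7868 − 1] = 0.4730.
y₁ = 0.4730 × 5.489 = 2.596 ft.
V₁ = q/y₁ = 43.07/2.596 = 16.59 ft/s.

V₁ = 16.59 ft/s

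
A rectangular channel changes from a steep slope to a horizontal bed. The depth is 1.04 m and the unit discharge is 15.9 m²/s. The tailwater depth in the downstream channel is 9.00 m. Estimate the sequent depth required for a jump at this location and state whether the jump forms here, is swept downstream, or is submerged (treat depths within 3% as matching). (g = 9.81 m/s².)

y₂ = 6.54 m; the jump is submerged

V₁ = q/y₁ = 15.9/1.04 = 15.3 m/s. Fr₁ = V₁/√(g·y₁) = 15.3/√(9.81×1.04) = 4.79.
Sequent-depth ratio: y₂/y₁ = ½[√(1 + 8Fr₁²) − 1] = ½[√184.3 − 1] = 6.29.
y₂ = 6.29 × 1.04 = 6.54 m.
Tailwater y_tw = 9.00 m: y_tw > y₂, so the jump is submerged.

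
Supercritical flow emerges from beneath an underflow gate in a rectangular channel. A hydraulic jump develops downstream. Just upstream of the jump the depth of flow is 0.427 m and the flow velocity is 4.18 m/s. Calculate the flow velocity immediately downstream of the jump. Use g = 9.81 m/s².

V₂ = 1.72 m/s

Fr₁ = V₁/√(g·y₁) = 4.18/√(9.81×0.427) = 2.04.
From the momentum equation for a rectangular channel, y₂/y₁ = ½[√(1 + 8Fr₁²) − 1] = ½[√34.37 − 1] = 2.43.
y₂ = 2.43 × 0.427 = 1.04 m.
q = V₁·y₁ = 4.18 × 0.427 = 1.78 m²/s.
V₂ = q/y₂ = 1.78/1.04 = 1.72 m/s.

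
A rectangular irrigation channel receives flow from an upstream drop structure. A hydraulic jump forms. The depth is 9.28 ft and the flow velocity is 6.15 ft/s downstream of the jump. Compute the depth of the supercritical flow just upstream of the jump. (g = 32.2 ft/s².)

Fr₂ = V₂/√(g·y₂) = 6.15/√(32.2×9.28) = 0.356.
Since the conjugate-depth ratio holds either way, y₁/y₂ = ½[√(1 + 8Fr₂²) − 1] = ½[√2.013 − 1] = 0.209.
y₁ = 0.209 × 9.28 = 1.94 ft.

y₁ = 1.94 ft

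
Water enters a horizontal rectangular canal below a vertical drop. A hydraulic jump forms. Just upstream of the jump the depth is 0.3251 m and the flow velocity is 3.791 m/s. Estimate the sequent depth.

Fr₁ = V₁/√(g·y₁) = 3.791/√(9.81×0.3251) = 2.123.
Conjugate-depth relation: y₂/y₁ = ½[√(1 + 8Fr₁²) − 1] = ½[√37.051 − 1] = 2.543.
y₂ = 2.543 × 0.3251 = 0.8269 m.

y₂ = 0.8269 m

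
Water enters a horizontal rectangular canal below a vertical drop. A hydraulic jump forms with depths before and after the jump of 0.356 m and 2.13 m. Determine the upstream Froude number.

For a rectangular channel the momentum equation gives q² = ½·g·y₁·y₂·(y₁ + y₂) = ½×9.81×0.356×2.13×2.49 = 9.25.
q = √9.25 = 3.04 m²/s.
V₁ = q/y₁ = 8.54 m/s; Fr₁ = V₁/√(g·y₁) = 4.57.

Fr₁ = 4.57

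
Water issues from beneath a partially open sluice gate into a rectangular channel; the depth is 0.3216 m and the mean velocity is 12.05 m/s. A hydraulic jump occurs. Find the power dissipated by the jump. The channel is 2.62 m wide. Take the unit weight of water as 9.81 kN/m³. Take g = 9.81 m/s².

Fr₁ = V₁/√(g·y₁) = 12.05/√(9.81×0.3216) = 6.784.
Sequent-depth ratio: y₂/y₁ = ½[√(1 + 8Fr₁²) − 1] = ½[√369.20 − 1] = 9.107.
y₂ = 9.107 × 0.3216 = 2.929 m.
q = V₁·y₁ = 12.05 × 0.3216 = 3.875 m²/s. V₂ = q/y₂ = 3.875/2.929 = 1.323 m/s. E₁ = y₁ + V₁²/2g = 7.722 m; E₂ = y₂ + V₂²/2g = 3.018 m. ΔE = E₁ − E₂ = 4.704 m.
Q = q·b = 3.875 × 2.62 = 10.15 m³/s. P = γ·Q·ΔE = 9.81 × 10.15 × 4.704 = 468.6 kW.

P = 468.6 kW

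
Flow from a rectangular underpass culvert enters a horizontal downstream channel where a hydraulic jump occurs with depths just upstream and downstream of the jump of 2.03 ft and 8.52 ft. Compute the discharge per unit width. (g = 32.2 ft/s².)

q = 54.2 ft²/s

For a rectangular channel the momentum equation gives q² = ½·g·y₁·y₂·(y₁ + y₂) = ½×32.2×2.03×8.52×10.5 = 2938.
q = √2938 = 54.2 ft²/s.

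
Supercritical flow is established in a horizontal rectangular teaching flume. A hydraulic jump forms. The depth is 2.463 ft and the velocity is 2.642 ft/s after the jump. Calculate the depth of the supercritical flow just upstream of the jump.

Fr₂ = V₂/√(g·y₂) = 2.642/√(32.2×2.463) = 0.2967.
Since the conjugate-depth ratio holds either way, y₁/y₂ = ½[√(1 + 8Fr₂²) − 1] = ½[√1.7041 − 1] = 0.1527.
y₁ = 0.1527 × 2.463 = 0.3761 ft.

y₁ = 0.3761 ft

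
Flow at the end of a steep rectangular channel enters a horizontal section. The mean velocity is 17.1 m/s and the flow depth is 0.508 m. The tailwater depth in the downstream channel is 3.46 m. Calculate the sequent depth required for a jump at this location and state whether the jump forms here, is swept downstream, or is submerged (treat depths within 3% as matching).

y₂ = 5.25 m; the jump is swept downstream

Fr₁ = V₁/√(g·y₁) = 17.1/√(9.81×0.508) = 7.66.
Conjugate-depth relation: y₂/y₁ = ½[√(1 + 8Fr₁²) − 1] = ½[√470.4 − 1] = 10.3.
y₂ = 10.3 × 0.508 = 5.25 m.
Tailwater y_tw = 3.46 m: y_tw < y₂, so the jump is swept downstream.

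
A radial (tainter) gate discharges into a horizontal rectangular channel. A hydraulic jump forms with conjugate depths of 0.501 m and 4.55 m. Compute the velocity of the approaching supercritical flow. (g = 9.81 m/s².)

V₁ = 15.0 m/s

For a rectangular channel the momentum equation gives q² = ½·g·y₁·y₂·(y₁ + y₂) = ½×9.81×0.501×4.55×5.05 = 56.5.
q = √56.5 = 7.52 m²/s.
V₁ = q/y₁ = 7.52/0.501 = 15.0 m/s.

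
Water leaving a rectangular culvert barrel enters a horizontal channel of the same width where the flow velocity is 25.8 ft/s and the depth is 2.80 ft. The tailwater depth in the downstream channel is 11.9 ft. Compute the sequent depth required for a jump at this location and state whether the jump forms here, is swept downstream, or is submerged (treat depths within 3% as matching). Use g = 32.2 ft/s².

Fr₁ = V₁/√(g·y₁) = 25.8/√(32.2×2.80) = 2.72.
Bélanger equation: y₂/y₁ = ½[√(1 + 8Fr₁²) − 1] = ½[√60.06 − 1] = 3.38.
y₂ = 3.38 × 2.80 = 9.45 ft.
Tailwater y_tw = 11.9 ft: y_tw > y₂, so the jump is submerged.

y₂ = 9.45 ft; the jump is submerged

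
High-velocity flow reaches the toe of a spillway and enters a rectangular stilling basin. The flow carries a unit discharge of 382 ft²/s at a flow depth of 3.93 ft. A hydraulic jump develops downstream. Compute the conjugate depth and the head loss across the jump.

V₁ = q/y₁ = 382/3.93 = 97.2 ft/s. Fr₁ = V₁/√(g·y₁) = 97.2/√(32.2×3.93) = 8.64.
By Bélanger, y₂/y₁ = ½[√(1 + 8Fr₁²) − 1] = ½[√598.3 − 1] = 11.7.
y₂ = 11.7 × 3.93 = 46.1 ft.
Head loss: ΔE = (y₂ − y₁)³/(4y₁y₂) = (46.1 − 3.93)³/(4×3.93×46.1) = 74984/725 = 103 ft.

y₂ = 46.1 ft; ΔE = 103 ft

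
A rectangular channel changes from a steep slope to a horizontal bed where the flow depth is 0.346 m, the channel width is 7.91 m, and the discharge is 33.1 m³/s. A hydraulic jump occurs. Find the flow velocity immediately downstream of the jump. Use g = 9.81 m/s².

V₂ = 1.37 m/s

q = Q/b = 33.1/7.91 = 4.18 m²/s; V₁ = q/y₁ = 12.1 m/s. Fr₁ = V₁/√(g·y₁) = 6.56.
By Bélanger, y₂/y₁ = ½[√(1 + 8Fr₁²) − 1] = ½[√345.7 − 1] = 8.80.
y₂ = 8.80 × 0.346 = 3.04 m.
V₂ = q/y₂ = 4.18/3.04 = 1.37 m/s.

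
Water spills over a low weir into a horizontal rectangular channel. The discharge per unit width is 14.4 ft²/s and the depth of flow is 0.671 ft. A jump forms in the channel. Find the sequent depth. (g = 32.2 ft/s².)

V₁ = q/y₁ = 14.4/0.671 = 21.5 ft/s. Fr₁ = V₁/√(g·y₁) = 21.5/√(32.2×0.671) = 4.62.
By Bélanger, y₂/y₁ = ½[√(1 + 8Fr₁²) − 1] = ½[√171.5 − 1] = 6.05.
y₂ = 6.05 × 0.671 = 4.06 ft.

y₂ = 4.06 ft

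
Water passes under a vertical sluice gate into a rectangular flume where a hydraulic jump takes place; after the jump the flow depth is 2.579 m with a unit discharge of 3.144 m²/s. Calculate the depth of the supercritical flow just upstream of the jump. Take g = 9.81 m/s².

y₁ = 0.2739 m

V₂ = q/y₂ = 3.144/2.579 = 1.219 m/s; Fr₂ = V₂/√(g·y₂) = 0.2424.
Since the conjugate-depth ratio holds either way, y₁/y₂ = ½[√(1 + 8Fr₂²) − 1] = ½[√1.4699 − 1] = 0.1062.
y₁ = 0.1062 × 2.579 = 0.2739 m.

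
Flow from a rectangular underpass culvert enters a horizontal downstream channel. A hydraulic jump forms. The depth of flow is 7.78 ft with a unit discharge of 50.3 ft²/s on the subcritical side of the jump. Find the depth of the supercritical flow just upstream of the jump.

V₂ = q/y₂ = 50.3/7.78 = 6.47 ft/s; Fr₂ = V₂/√(g·y₂) = 0.408.
Since the conjugate-depth ratio holds either way, y₁/y₂ = ½[√(1 + 8Fr₂²) − 1] = ½[√2.335 − 1] = 0.264.
y₁ = 0.264 × 7.78 = 2.05 ft.

y₁ = 2.05 ft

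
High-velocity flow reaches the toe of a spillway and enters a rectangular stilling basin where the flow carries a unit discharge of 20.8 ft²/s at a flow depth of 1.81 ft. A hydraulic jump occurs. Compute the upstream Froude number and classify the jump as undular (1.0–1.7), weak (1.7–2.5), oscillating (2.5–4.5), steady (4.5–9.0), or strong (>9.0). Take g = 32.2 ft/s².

Fr₁ = 1.51; undular jump

V₁ = q/y₁ = 20.8/1.81 = 11.5 ft/s. Fr₁ = V₁/√(g·y₁) = 11.5/√(32.2×1.81) = 1.51.
Fr₁ = 1.51 lies in the undular range.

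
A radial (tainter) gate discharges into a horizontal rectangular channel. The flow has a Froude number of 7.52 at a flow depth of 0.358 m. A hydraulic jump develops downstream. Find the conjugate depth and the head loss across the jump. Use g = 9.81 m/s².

Fr₁ = 7.52 (given).
Conjugate-depth relation: y₂/y₁ = ½[√(1 + 8Fr₁²) − 1] = ½[√453.4 − 1] = 10.1.
y₂ = 10.1 × 0.358 = 3.63 m.
V₁ = Fr₁·√(g·y₁) = 7.52×√(9.81×0.358) = 14.1 m/s; q = V₁·y₁ = 5.05 m²/s. V₂ = q/y₂ = 5.05/3.63 = 1.39 m/s. E₁ = y₁ + V₁²/2g = 10.5 m; E₂ = y₂ + V₂²/2g = 3.73 m. ΔE = E₁ − E₂ = 6.75 m.

y₂ = 3.63 m; ΔE = 6.75 m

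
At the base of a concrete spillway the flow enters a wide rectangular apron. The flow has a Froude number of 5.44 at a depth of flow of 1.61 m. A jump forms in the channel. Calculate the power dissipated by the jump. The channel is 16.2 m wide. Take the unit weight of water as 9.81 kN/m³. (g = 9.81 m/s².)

Fr₁ = 5.44 (given).
Sequent-depth ratio: y₂/y₁ = ½[√(1 + 8Fr₁²) − 1] = ½[√237.7 − 1] = 7.21.
y₂ = 7.21 × 1.61 = 11.6 m.
V₁ = Fr₁·√(g·y₁) = 5.44×√(9.81×1.61) = 21.6 m/s; q = V₁·y₁ = 34.8 m²/s. V₂ = q/y₂ = 34.8/11.6 = 3.00 m/s. E₁ = y₁ + V₁²/2g = 25.4 m; E₂ = y₂ + V₂²/2g = 12.1 m. ΔE = E₁ − E₂ = 13.4 m.
Q = q·b = 34.8 × 16.2 = 564 m³/s. P = γ·Q·ΔE = 9.81 × 564 × 13.4 = 73943 kW.

P = 73943 kW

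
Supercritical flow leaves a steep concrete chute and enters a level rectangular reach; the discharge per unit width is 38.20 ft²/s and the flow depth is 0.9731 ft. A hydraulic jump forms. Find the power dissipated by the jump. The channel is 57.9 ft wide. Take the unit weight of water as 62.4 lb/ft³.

V₁ = q/y₁ = 38.20/0.9731 = 39.26 ft/s. Fr₁ = V₁/√(g·y₁) = 39.26/√(32.2×0.9731) = 7.013.
Sequent-depth ratio: y₂/y₁ = ½[√(1 + 8Fr₁²) − 1] = ½[√394.45 − 1] = 9.430.
y₂ = 9.430 × 0.9731 = 9.177 ft.
V₂ = q/y₂ = 38.20/9.177 = 4.163 ft/s. E₁ = y₁ + V₁²/2g = 24.90 ft; E₂ = y₂ + V₂²/2g = 9.446 ft. ΔE = E₁ − E₂ = 15.46 ft.
Q = q·b = 38.20 × 57.9 = 2212 cfs. P = γ·Q·ΔE/550 = 62.4 × 2212 × 15.46 / 550 = 3879 hp.

P = 3879 hp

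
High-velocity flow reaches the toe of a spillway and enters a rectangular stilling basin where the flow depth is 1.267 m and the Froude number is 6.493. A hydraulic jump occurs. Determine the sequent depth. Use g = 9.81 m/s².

Fr₁ = 6.493 (given).
Conjugate-depth relation: y₂/y₁ = ½[√(1 + 8Fr₁²) − 1] = ½[√338.27 − 1] = 8.696.
y₂ = 8.696 × 1.267 = 11.02 m.

y₂ = 11.02 m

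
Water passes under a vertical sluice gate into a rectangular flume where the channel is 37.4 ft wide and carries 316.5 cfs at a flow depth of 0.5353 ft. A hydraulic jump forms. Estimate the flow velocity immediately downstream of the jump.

V₂ = 3.221 ft/s

q = Q/b = 316.5/37.4 = 8.463 ft²/s; V₁ = q/y₁ = 15.81 ft/s. Fr₁ = V₁/√(g·y₁) = 3.808.
By Bélanger, y₂/y₁ = ½[√(1 + 8Fr₁²) − 1] = ½[√117.00 − 1] = 4.908.
y₂ = 4.908 × 0.5353 = 2.627 ft.
V₂ = q/y₂ = 8.463/2.627 = 3.221 ft/s.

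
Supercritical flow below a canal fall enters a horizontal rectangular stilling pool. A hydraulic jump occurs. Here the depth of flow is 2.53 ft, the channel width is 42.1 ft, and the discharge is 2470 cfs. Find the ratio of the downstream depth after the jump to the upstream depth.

y₂/y₁ = 3.17

q = Q/b = 2470/42.1 = 58.7 ft²/s; V₁ = q/y₁ = 23.2 ft/s. Fr₁ = V₁/√(g·y₁) = 2.57.
By Bélanger, y₂/y₁ = ½[√(1 + 8Fr₁²) − 1] = ½[√53.81 − 1] = 3.17.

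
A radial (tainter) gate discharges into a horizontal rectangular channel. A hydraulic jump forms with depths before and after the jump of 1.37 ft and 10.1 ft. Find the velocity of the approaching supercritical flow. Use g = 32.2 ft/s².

For a rectangular channel the momentum equation gives q² = ½·g·y₁·y₂·(y₁ + y₂) = ½×32.2×1.37×10.1×11.5 = 2555.
q = √2555 = 50.5 ft²/s.
V₁ = q/y₁ = 50.5/1.37 = 36.9 ft/s.

V₁ = 36.9 ft/s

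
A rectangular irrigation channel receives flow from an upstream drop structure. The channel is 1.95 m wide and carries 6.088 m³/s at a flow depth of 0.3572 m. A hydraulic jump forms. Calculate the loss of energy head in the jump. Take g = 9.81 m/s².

q = Q/b = 6.088/1.95 = 3.122 m²/s; V₁ = q/y₁ = 8.740 m/s. Fr₁ = V₁/√(g·y₁) = 4.669.
Bélanger equation: y₂/y₁ = ½[√(1 + 8Fr₁²) − 1] = ½[√175.41 − 1] = 6.122.
y₂ = 6.122 × 0.3572 = 2.187 m.
Head loss: ΔE = (y₂ − y₁)³/(4y₁y₂) = (2.187 − 0.3572)³/(4×0.3572×2.187) = 6.125/3.125 = 1.960 m.

ΔE = 1.960 m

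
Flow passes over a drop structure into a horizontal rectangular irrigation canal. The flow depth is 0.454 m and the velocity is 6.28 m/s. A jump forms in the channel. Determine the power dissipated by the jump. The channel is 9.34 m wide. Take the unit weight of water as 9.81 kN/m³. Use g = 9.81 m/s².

Fr₁ = V₁/√(g·y₁) = 6.28/√(9.81×0.454) = 2.98.
Sequent-depth ratio: y₂/y₁ = ½[√(1 + 8Fr₁²) − 1] = ½[√71.84 − 1] = 3.74.
y₂ = 3.74 × 0.454 = 1.70 m.
Head loss: ΔE = (y₂ − y₁)³/(4y₁y₂) = (1.70 − 0.454)³/(4×0.454×1.70) = 1.92/3.08 = 0.623 m.
q = V₁·y₁ = 6.28 × 0.454 = 2.85 m²/s. Q = q·b = 2.85 × 9.34 = 26.6 m³/s. P = γ·Q·ΔE = 9.81 × 26.6 × 0.623 = 163 kW.

P = 163 kW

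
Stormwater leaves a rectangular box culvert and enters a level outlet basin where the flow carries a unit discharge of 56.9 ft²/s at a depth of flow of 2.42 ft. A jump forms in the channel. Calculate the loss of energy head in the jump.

ΔE = 2.23 ft

V₁ = q/y₁ = 56.9/2.42 = 23.5 ft/s. Fr₁ = V₁/√(g·y₁) = 23.5/√(32.2×2.42) = 2.66.
Bélanger equation: y₂/y₁ = ½[√(1 + 8Fr₁²) − 1] = ½[√57.76 − 1] = 3.30.
y₂ = 3.30 × 2.42 = 7.99 ft.
V₂ = q/y₂ = 56.9/7.99 = 7.13 ft/s. E₁ = y₁ + V₁²/2g = 11.0 ft; E₂ = y₂ + V₂²/2g = 8.77 ft. ΔE = E₁ − E₂ = 2.23 ft.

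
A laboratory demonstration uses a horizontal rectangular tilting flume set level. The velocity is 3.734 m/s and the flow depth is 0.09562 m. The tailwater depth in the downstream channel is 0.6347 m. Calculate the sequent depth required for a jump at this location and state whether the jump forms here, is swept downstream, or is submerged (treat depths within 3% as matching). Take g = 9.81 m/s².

y₂ = 0.4757 m; the jump is submerged

Fr₁ = V₁/√(g·y₁) = 3.734/√(9.81×0.09562) = 3.855.
From the momentum equation for a rectangular channel, y₂/y₁ = ½[√(1 + 8Fr₁²) − 1] = ½[√119.91 − 1] = 4.975.
y₂ = 4.975 × 0.09562 = 0.4757 m.
Tailwater y_tw = 0.6347 m: y_tw > y₂, so the jump is submerged.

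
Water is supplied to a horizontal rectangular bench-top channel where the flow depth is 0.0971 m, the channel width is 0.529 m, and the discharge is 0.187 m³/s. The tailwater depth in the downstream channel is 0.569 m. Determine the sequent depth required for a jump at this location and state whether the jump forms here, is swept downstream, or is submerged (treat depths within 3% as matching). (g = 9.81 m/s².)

q = Q/b = 0.187/0.529 = 0.353 m²/s; V₁ = q/y₁ = 3.64 m/s. Fr₁ = V₁/√(g·y₁) = 3.73.
From the momentum equation for a rectangular channel, y₂/y₁ = ½[√(1 + 8Fr₁²) − 1] = ½[√112.3 − 1] = 4.80.
y₂ = 4.80 × 0.0971 = 0.466 m.
Tailwater y_tw = 0.569 m: y_tw > y₂, so the jump is submerged.

y₂ = 0.466 m; the jump is submerged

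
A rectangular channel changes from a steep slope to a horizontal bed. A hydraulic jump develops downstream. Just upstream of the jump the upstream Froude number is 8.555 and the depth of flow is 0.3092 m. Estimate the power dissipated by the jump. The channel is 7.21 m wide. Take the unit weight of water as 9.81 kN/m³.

P = 2591 kW

Fr₁ = 8.555 (given).
Conjugate-depth relation: y₂/y₁ = ½[√(1 + 8Fr₁²) − 1] = ½[√586.50 − 1] = 11.61.
y₂ = 11.61 × 0.3092 = 3.589 m.
Head loss: ΔE = (y₂ − y₁)³/(4y₁y₂) = (3.589 − 0.3092)³/(4×0.3092×3.589) = 35.30/4.439 = 7.951 m.
V₁ = Fr₁·√(g·y₁) = 8.555×√(9.81×0.3092) = 14.90 m/s; q = V₁·y₁ = 4.607 m²/s. Q = q·b = 4.607 × 7.21 = 33.22 m³/s. P = γ·Q·ΔE = 9.81 × 33.22 × 7.951 = 2591 kW.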